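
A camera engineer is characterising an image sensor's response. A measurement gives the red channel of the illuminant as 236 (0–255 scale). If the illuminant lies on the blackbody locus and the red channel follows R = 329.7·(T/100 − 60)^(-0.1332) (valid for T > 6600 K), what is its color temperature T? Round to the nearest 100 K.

7200 K

(t − 60)^(-0.1332) = 236/329.7 = 0.71580.
t − 60 = 0.71580^(1/-0.1332) = 0.71580^(-7.508) = 12.307, so t = 72.307.
T = 100·t = 7231 K → 7200 K to the nearest 100 K.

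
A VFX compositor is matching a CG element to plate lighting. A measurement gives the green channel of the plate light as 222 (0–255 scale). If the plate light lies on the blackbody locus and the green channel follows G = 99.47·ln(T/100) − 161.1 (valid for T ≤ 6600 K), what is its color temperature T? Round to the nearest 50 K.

4700 K

ln t = (222 + 161.1) / 99.47 = 3.8514.
t = e^3.8514 = 47.059.
T = 100·t = 4706 K → 4700 K to the nearest 50 K.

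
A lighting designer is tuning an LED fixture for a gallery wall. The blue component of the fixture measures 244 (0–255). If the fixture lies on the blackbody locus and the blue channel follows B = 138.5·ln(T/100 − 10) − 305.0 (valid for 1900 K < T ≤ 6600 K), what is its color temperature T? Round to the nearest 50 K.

6250 K

ln(t − 10) = (244 + 305.0) / 138.5 = 3.9639.
t − 10 = e^3.9639 = 52.662, so t = 62.662.
T = 100·t = 6266 K → 6250 K to the nearest 50 K.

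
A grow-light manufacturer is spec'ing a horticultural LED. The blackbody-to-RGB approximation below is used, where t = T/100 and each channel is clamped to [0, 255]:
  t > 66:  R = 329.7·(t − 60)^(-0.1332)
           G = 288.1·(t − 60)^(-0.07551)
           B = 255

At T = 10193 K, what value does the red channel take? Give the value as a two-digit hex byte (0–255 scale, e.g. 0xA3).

0xC8

t = 10193/100 = 101.93; the t > 66 branch applies.
R = 329.7·(101.93 − 60)^(-0.1332) = 329.7·41.93^(-0.1332) = 329.7·0.60797 = 200.447.
Rounded: 200; in hex, 0xC8.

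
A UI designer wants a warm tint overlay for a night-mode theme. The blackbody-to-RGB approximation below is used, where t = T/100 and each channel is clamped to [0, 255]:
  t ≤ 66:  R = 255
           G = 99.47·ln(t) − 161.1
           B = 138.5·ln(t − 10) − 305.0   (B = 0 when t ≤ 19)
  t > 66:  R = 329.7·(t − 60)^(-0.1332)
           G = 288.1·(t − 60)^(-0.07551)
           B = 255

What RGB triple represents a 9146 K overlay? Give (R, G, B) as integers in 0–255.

(208, 222, 255)

t = 9146/100 = 91.46; the t > 66 branch applies.
R = 329.7·(91.46 − 60)^(-0.1332) = 329.7·31.46^(-0.1332) = 329.7·0.63168 = 208.266.
G = 288.1·(91.46 − 60)^(-0.07551) = 288.1·31.46^(-0.07551) = 288.1·0.77073 = 222.048.
B = 255 by definition for t > 66.
Rounded: (208, 222, 255).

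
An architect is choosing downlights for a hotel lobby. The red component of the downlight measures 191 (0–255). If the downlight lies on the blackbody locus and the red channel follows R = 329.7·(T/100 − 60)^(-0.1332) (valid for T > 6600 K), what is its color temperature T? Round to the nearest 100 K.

(t − 60)^(-0.1332) = 191/329.7 = 0.57931.
t − 60 = 0.57931^(1/-0.1332) = 0.57931^(-7.508) = 60.245, so t = 120.245.
T = 100·t = 12025 K → 12000 K to the nearest 100 K.

12000 K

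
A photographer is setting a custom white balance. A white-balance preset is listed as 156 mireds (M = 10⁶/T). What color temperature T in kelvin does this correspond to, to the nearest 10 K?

6410 K

T = 10⁶ / 156 = 6410.26 K → 6410 K.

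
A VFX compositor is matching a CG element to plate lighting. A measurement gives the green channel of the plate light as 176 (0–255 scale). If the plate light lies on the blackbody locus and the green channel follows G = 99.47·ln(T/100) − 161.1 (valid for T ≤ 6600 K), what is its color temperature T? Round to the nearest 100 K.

3000 K

ln t = (176 + 161.1) / 99.47 = 3.3890.
t = e^3.3890 = 29.635.
T = 100·t = 2964 K → 3000 K to the nearest 100 K.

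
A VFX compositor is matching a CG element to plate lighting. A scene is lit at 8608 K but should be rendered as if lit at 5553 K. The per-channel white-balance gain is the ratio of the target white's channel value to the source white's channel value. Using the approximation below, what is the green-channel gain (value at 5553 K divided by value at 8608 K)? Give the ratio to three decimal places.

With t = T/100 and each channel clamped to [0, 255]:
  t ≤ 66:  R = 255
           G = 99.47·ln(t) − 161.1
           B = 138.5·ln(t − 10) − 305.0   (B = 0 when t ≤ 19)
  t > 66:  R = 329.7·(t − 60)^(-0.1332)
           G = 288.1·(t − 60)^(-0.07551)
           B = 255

At 8608 K (t = 86.08):
  G = 288.1·(86.08 − 60)^(-0.07551) = 288.1·26.08^(-0.07551) = 288.1·0.78173 = 225.215.
At 5553 K (t = 55.53):
  G = 99.47·ln 55.53 − 161.1 = 99.47·4.0169 − 161.1 = 238.463.
Gain = 238.463 / 225.215 = 1.0588 → 1.059.

1.059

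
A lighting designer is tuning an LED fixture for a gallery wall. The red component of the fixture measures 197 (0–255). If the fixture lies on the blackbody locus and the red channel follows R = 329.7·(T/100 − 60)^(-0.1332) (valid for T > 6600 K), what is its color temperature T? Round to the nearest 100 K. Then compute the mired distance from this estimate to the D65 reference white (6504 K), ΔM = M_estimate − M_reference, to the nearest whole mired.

-61 mireds

(t − 60)^(-0.1332) = 197/329.7 = 0.59751.
t − 60 = 0.59751^(1/-0.1332) = 0.59751^(-7.508) = 47.761, so t = 107.761.
T = 100·t = 10776 K → 10800 K to the nearest 100 K.
M_estimate = 10⁶/10800 = 92.59; M_reference = 10⁶/6504 = 153.75.
ΔM = 92.59 − 153.75 = -61.16 → -61 mireds.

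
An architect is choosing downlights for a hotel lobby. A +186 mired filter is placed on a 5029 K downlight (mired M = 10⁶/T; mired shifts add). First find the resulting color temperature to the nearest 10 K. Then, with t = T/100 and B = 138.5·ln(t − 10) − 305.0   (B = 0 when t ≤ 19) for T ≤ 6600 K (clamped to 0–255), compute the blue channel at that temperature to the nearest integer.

M_in = 10⁶/5029 = 198.85; M_out = 198.85 + (+186) = 384.85.
T_out = 10⁶/384.85 = 2598.4 K → 2600 K; t = 26.
B = 138.5·ln(26 − 10) − 305.0 = 138.5·ln 16 − 305.0 = 138.5·2.7726 − 305.0 = 79.004.
Rounded: 79.

79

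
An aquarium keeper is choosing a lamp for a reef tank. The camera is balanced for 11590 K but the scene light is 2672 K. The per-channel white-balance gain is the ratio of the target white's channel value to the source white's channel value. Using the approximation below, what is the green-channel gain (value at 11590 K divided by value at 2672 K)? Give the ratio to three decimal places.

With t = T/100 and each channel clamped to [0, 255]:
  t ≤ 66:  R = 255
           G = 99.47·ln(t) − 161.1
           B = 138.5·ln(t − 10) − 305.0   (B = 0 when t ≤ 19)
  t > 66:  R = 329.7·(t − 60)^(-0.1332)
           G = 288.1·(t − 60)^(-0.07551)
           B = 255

At 2672 K (t = 26.72):
  G = 99.47·ln 26.72 − 161.1 = 99.47·3.2854 − 161.1 = 165.700.
At 11590 K (t = 115.9):
  G = 288.1·(115.9 − 60)^(-0.07551) = 288.1·55.9^(-0.07551) = 288.1·0.73799 = 212.616.
Gain = 212.616 / 165.700 = 1.2831 → 1.283.

1.283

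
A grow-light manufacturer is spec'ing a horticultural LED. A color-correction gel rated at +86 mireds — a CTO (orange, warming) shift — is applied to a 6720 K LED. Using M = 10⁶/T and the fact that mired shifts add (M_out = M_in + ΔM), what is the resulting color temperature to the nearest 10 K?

4260 K

M_in = 10⁶/6720 = 148.81 mireds.
M_out = 148.81 + (+86) = 234.81 mireds.
T_out = 10⁶/234.81 = 4258.8 K → 4260 K.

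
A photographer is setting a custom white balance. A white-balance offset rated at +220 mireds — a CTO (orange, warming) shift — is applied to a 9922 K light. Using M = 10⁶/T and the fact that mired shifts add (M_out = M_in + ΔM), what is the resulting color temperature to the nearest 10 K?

3120 K

M_in = 10⁶/9922 = 100.79 mireds.
M_out = 100.79 + (+220) = 320.79 mireds.
T_out = 10⁶/320.79 = 3117.3 K → 3120 K.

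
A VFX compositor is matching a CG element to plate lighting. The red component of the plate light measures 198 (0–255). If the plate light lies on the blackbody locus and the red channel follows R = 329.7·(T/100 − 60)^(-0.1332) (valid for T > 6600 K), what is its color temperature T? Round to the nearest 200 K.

10600 K

(t − 60)^(-0.1332) = 198/329.7 = 0.60055.
t − 60 = 0.60055^(1/-0.1332) = 0.60055^(-7.508) = 45.980, so t = 105.980.
T = 100·t = 10598 K → 10600 K to the nearest 200 K.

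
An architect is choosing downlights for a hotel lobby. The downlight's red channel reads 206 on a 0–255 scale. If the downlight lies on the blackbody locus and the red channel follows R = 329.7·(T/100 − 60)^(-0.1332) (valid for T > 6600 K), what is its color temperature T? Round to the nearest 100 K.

(t − 60)^(-0.1332) = 206/329.7 = 0.62481.
t − 60 = 0.62481^(1/-0.1332) = 0.62481^(-7.508) = 34.152, so t = 94.152.
T = 100·t = 9415 K → 9400 K to the nearest 100 K.

9400 K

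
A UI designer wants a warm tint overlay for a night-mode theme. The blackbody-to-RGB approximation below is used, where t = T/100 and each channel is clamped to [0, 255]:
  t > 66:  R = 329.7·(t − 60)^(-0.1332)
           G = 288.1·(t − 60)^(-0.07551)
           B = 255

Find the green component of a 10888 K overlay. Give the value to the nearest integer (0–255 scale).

t = 10888/100 = 108.88; the t > 66 branch applies.
G = 288.1·(108.88 − 60)^(-0.07551) = 288.1·48.88^(-0.07551) = 288.1·0.74551 = 214.782.
Rounded: 215.

215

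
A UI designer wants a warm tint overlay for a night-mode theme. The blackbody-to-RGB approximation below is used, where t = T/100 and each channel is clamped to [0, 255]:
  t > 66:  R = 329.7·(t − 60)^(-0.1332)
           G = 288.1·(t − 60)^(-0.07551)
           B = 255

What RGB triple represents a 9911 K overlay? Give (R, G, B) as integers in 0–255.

(202, 218, 255)

t = 9911/100 = 99.11; the t > 66 branch applies.
R = 329.7·(99.11 − 60)^(-0.1332) = 329.7·39.11^(-0.1332) = 329.7·0.61363 = 202.314.
G = 288.1·(99.11 − 60)^(-0.07551) = 288.1·39.11^(-0.07551) = 288.1·0.75817 = 218.429.
B = 255 by definition for t > 66.
Rounded: (202, 218, 255).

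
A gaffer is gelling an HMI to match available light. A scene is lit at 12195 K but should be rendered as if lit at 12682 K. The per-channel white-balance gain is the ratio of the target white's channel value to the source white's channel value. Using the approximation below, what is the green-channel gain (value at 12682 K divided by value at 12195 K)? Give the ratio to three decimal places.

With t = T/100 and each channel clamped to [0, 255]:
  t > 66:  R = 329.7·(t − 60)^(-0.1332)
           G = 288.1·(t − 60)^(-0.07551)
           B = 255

At 12195 K (t = 121.95):
  G = 288.1·(121.95 − 60)^(-0.07551) = 288.1·61.95^(-0.07551) = 288.1·0.73229 = 210.973.
At 12682 K (t = 126.82):
  G = 288.1·(126.82 − 60)^(-0.07551) = 288.1·66.82^(-0.07551) = 288.1·0.72812 = 209.771.
Gain = 209.771 / 210.973 = 0.9943 → 0.994.

0.994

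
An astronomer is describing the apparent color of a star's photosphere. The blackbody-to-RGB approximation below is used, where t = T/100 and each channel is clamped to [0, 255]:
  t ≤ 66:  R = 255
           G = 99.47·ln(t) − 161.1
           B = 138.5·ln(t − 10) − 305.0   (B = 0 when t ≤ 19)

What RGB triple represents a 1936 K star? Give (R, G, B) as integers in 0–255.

(255, 134, 5)

t = 1936/100 = 19.36; the t ≤ 66 branch applies.
R = 255 by definition for t ≤ 66.
G = 99.47·ln 19.36 − 161.1 = 99.47·2.9632 − 161.1 = 133.650.
B = 138.5·ln(19.36 − 10) − 305.0 = 138.5·ln 9.36 − 305.0 = 138.5·2.2364 − 305.0 = 4.748.
Rounded: (255, 134, 5).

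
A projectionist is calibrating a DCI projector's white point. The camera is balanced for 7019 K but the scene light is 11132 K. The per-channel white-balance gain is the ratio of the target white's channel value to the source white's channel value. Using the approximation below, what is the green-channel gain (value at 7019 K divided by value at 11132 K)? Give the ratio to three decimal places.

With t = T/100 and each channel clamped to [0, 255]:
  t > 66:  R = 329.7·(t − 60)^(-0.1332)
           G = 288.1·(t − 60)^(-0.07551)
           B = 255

At 11132 K (t = 111.32):
  G = 288.1·(111.32 − 60)^(-0.07551) = 288.1·51.32^(-0.07551) = 288.1·0.74277 = 213.993.
At 7019 K (t = 70.19):
  G = 288.1·(70.19 − 60)^(-0.07551) = 288.1·10.19^(-0.07551) = 288.1·0.83921 = 241.778.
Gain = 241.778 / 213.993 = 1.1298 → 1.130.

1.130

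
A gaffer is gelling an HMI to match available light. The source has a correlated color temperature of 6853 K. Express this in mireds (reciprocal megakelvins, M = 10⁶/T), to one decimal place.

145.9 mireds

M = 10⁶ / 6853 = 145.921 → 145.9 mireds.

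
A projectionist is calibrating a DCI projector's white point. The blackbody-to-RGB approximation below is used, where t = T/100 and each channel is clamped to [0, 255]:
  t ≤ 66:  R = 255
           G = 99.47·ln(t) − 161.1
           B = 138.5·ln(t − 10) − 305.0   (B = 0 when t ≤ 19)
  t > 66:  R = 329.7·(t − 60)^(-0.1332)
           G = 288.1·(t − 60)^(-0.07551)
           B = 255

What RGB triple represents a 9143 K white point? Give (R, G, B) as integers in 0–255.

(208, 222, 255)

t = 9143/100 = 91.43; the t > 66 branch applies.
R = 329.7·(91.43 − 60)^(-0.1332) = 329.7·31.43^(-0.1332) = 329.7·0.63176 = 208.292.
G = 288.1·(91.43 − 60)^(-0.07551) = 288.1·31.43^(-0.07551) = 288.1·0.77079 = 222.064.
B = 255 by definition for t > 66.
Rounded: (208, 222, 255).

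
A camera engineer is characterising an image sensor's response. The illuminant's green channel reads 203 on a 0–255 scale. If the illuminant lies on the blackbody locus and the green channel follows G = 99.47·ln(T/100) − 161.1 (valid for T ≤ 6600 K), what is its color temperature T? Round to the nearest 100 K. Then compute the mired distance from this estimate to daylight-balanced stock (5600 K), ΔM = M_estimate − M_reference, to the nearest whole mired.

+78 mireds

ln t = (203 + 161.1) / 99.47 = 3.6604.
t = e^3.6604 = 38.877.
T = 100·t = 3888 K → 3900 K to the nearest 100 K.
M_estimate = 10⁶/3900 = 256.41; M_reference = 10⁶/5600 = 178.57.
ΔM = 256.41 − 178.57 = 77.84 → +78 mireds.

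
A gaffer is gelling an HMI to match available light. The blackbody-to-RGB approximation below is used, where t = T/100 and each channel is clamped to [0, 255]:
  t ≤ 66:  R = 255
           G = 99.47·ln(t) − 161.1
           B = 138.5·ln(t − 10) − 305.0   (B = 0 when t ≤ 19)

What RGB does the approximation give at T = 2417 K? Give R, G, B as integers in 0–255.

t = 2417/100 = 24.17; the t ≤ 66 branch applies.
R = 255 by definition for t ≤ 66.
G = 99.47·ln 24.17 − 161.1 = 99.47·3.1851 − 161.1 = 155.723.
B = 138.5·ln(24.17 − 10) − 305.0 = 138.5·ln 14.17 − 305.0 = 138.5·2.6511 − 305.0 = 62.181.
Rounded: (255, 156, 62).

R=255, G=156, B=62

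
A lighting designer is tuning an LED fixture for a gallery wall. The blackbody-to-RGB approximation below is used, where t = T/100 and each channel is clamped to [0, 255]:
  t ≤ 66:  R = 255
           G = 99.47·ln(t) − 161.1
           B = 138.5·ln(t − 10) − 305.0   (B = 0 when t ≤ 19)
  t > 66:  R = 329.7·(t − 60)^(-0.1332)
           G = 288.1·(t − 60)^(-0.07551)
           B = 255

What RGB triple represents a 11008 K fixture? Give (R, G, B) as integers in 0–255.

(196, 214, 255)

t = 11008/100 = 110.08; the t > 66 branch applies.
R = 329.7·(110.08 − 60)^(-0.1332) = 329.7·50.08^(-0.1332) = 329.7·0.59375 = 195.760.
G = 288.1·(110.08 − 60)^(-0.07551) = 288.1·50.08^(-0.07551) = 288.1·0.74415 = 214.389.
B = 255 by definition for t > 66.
Rounded: (196, 214, 255).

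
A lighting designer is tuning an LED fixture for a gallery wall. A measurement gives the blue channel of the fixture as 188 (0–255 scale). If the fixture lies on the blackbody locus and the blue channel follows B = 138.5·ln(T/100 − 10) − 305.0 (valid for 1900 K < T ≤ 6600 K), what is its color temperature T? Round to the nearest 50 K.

ln(t − 10) = (188 + 305.0) / 138.5 = 3.5596.
t − 10 = e^3.5596 = 35.148, so t = 45.148.
T = 100·t = 4515 K → 4500 K to the nearest 50 K.

4500 K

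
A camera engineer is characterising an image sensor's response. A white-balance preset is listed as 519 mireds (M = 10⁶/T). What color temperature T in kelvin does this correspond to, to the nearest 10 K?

1930 K

T = 10⁶ / 519 = 1926.78 K → 1930 K.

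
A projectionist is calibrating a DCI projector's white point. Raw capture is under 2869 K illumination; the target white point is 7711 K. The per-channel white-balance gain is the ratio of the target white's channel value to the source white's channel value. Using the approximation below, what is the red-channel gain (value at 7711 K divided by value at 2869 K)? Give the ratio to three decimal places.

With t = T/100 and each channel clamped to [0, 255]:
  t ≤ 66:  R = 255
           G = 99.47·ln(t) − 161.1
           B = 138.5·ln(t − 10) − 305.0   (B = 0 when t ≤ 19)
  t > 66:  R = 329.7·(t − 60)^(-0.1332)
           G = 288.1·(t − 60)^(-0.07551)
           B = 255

0.886

At 2869 K (t = 28.69):
  R = 255 by definition for t ≤ 66.
At 7711 K (t = 77.11):
  R = 329.7·(77.11 − 60)^(-0.1332) = 329.7·17.11^(-0.1332) = 329.7·0.68506 = 225.866.
Gain = 225.866 / 255.000 = 0.8857 → 0.886.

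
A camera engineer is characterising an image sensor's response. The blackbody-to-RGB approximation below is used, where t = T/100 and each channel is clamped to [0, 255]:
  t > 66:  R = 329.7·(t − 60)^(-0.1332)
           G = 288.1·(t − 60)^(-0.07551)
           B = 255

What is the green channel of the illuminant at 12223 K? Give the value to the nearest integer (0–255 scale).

t = 12223/100 = 122.23; the t > 66 branch applies.
G = 288.1·(122.23 − 60)^(-0.07551) = 288.1·62.23^(-0.07551) = 288.1·0.73204 = 210.901.
Rounded: 211.

211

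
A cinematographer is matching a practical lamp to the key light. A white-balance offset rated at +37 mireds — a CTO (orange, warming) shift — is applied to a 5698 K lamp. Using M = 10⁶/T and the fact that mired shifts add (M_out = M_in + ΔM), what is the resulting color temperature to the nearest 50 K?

4700 K

M_in = 10⁶/5698 = 175.50 mireds.
M_out = 175.50 + (+37) = 212.50 mireds.
T_out = 10⁶/212.50 = 4705.9 K → 4700 K.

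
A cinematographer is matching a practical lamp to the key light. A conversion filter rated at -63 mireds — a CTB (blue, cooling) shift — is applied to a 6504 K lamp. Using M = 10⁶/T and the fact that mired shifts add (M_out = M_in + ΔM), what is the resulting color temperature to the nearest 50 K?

M_in = 10⁶/6504 = 153.75 mireds.
M_out = 153.75 + (-63) = 90.75 mireds.
T_out = 10⁶/90.75 = 11019.1 K → 11000 K.

11000 K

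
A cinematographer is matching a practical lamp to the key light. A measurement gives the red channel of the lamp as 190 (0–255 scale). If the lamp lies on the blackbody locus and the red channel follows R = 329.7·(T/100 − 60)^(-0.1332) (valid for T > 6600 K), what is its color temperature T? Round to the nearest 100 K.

(t − 60)^(-0.1332) = 190/329.7 = 0.57628.
t − 60 = 0.57628^(1/-0.1332) = 0.57628^(-7.508) = 62.667, so t = 122.667.
T = 100·t = 12267 K → 12300 K to the nearest 100 K.

12300 K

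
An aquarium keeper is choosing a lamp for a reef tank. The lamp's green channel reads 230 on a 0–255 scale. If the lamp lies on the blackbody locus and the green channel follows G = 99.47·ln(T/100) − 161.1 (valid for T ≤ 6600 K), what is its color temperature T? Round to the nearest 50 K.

5100 K

ln t = (230 + 161.1) / 99.47 = 3.9318.
t = e^3.9318 = 51.001.
T = 100·t = 5100 K → 5100 K to the nearest 50 K.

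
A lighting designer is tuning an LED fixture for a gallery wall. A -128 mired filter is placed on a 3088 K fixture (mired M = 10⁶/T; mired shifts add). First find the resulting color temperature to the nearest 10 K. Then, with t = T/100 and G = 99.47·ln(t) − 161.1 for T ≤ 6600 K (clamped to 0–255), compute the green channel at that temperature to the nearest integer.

M_in = 10⁶/3088 = 323.83; M_out = 323.83 + (-128) = 195.83.
T_out = 10⁶/195.83 = 5106.4 K → 5110 K; t = 51.1.
G = 99.47·ln 51.1 − 161.1 = 99.47·3.9338 − 161.1 = 230.194.
Rounded: 230.

230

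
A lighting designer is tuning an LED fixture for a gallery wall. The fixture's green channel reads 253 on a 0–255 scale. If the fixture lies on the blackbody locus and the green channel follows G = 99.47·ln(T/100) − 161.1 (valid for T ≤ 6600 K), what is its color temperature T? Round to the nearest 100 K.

ln t = (253 + 161.1) / 99.47 = 4.1631.
t = e^4.1631 = 64.268.
T = 100·t = 6427 K → 6400 K to the nearest 100 K.

6400 K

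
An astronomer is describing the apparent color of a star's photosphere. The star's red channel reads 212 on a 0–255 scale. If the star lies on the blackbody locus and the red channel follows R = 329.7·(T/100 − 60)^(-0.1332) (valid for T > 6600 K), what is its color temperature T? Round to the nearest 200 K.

8800 K

(t − 60)^(-0.1332) = 212/329.7 = 0.64301.
t − 60 = 0.64301^(1/-0.1332) = 0.64301^(-7.508) = 27.530, so t = 87.530.
T = 100·t = 8753 K → 8800 K to the nearest 200 K.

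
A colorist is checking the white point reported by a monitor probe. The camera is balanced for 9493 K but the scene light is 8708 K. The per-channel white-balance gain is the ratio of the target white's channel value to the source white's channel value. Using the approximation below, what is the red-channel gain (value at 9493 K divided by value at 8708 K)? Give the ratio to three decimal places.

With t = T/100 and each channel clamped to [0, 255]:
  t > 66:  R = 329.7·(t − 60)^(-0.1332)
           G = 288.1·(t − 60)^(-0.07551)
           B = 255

0.967

At 8708 K (t = 87.08):
  R = 329.7·(87.08 − 60)^(-0.1332) = 329.7·27.08^(-0.1332) = 329.7·0.64442 = 212.466.
At 9493 K (t = 94.93):
  R = 329.7·(94.93 − 60)^(-0.1332) = 329.7·34.93^(-0.1332) = 329.7·0.62294 = 205.383.
Gain = 205.383 / 212.466 = 0.9667 → 0.967.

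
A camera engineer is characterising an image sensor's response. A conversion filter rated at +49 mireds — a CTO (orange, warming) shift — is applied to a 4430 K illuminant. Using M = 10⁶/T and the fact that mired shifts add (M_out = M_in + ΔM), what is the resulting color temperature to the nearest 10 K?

M_in = 10⁶/4430 = 225.73 mireds.
M_out = 225.73 + (+49) = 274.73 mireds.
T_out = 10⁶/274.73 = 3639.9 K → 3640 K.

3640 K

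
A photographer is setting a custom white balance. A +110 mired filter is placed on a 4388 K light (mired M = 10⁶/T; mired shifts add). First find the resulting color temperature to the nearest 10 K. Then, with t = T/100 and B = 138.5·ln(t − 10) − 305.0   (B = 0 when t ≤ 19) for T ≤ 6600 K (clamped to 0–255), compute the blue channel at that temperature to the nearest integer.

M_in = 10⁶/4388 = 227.89; M_out = 227.89 + (+110) = 337.89.
T_out = 10⁶/337.89 = 2959.5 K → 2960 K; t = 29.6.
B = 138.5·ln(29.6 − 10) − 305.0 = 138.5·ln 19.6 − 305.0 = 138.5·2.9755 − 305.0 = 107.111.
Rounded: 107.

107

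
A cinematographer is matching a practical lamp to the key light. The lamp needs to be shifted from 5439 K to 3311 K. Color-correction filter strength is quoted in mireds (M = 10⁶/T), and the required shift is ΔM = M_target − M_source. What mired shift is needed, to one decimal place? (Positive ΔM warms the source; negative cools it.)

M_source = 10⁶/5439 = 183.857; M_target = 10⁶/3311 = 302.024.
ΔM = 302.024 − 183.857 = 118.166 → +118.2 mireds, a warming shift.

+118.2 mireds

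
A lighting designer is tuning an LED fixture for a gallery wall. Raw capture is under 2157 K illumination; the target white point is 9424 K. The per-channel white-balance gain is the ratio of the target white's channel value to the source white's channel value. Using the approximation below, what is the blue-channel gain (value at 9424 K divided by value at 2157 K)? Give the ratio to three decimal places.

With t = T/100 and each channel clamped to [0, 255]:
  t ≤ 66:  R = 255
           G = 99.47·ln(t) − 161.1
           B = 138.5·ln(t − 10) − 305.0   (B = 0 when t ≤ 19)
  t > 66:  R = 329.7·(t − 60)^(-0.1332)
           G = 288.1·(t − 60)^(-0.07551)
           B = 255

At 2157 K (t = 21.57):
  B = 138.5·ln(21.57 − 10) − 305.0 = 138.5·ln 11.57 − 305.0 = 138.5·2.4484 − 305.0 = 34.106.
At 9424 K (t = 94.24):
  B = 255 by definition for t > 66.
Gain = 255.000 / 34.106 = 7.4768 → 7.477.

7.477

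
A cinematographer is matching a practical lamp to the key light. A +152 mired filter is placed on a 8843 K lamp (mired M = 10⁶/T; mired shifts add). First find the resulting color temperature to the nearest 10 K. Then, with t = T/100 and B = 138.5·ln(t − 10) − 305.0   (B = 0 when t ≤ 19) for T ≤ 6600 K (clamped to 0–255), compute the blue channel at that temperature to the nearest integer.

155

M_in = 10⁶/8843 = 113.08; M_out = 113.08 + (+152) = 265.08.
T_out = 10⁶/265.08 = 3772.4 K → 3770 K; t = 37.7.
B = 138.5·ln(37.7 − 10) − 305.0 = 138.5·ln 27.7 − 305.0 = 138.5·3.3214 − 305.0 = 155.018.
Rounded: 155.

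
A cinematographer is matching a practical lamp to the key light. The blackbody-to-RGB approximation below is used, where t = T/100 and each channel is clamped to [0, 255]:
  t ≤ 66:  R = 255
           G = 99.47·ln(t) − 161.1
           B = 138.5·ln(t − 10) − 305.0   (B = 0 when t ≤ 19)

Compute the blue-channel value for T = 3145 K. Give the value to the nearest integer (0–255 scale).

t = 3145/100 = 31.45; the t ≤ 66 branch applies.
B = 138.5·ln(31.45 − 10) − 305.0 = 138.5·ln 21.45 − 305.0 = 138.5·3.0657 − 305.0 = 119.603.
Rounded: 120.

120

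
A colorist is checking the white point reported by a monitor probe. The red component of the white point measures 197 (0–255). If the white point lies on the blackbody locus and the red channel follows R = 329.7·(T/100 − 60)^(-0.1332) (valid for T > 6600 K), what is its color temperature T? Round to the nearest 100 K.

10800 K

(t − 60)^(-0.1332) = 197/329.7 = 0.59751.
t − 60 = 0.59751^(1/-0.1332) = 0.59751^(-7.508) = 47.761, so t = 107.761.
T = 100·t = 10776 K → 10800 K to the nearest 100 K.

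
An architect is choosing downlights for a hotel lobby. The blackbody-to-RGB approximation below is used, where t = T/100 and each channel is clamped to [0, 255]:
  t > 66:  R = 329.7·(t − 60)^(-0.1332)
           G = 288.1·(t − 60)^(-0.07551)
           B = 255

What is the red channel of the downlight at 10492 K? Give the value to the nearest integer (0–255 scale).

199

t = 10492/100 = 104.92; the t > 66 branch applies.
R = 329.7·(104.92 − 60)^(-0.1332) = 329.7·44.92^(-0.1332) = 329.7·0.60241 = 198.616.
Rounded: 199.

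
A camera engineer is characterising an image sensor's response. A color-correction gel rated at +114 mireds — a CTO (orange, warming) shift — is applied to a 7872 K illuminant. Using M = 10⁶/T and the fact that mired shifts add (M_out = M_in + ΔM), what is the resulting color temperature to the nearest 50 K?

4150 K

M_in = 10⁶/7872 = 127.03 mireds.
M_out = 127.03 + (+114) = 241.03 mireds.
T_out = 10⁶/241.03 = 4148.8 K → 4150 K.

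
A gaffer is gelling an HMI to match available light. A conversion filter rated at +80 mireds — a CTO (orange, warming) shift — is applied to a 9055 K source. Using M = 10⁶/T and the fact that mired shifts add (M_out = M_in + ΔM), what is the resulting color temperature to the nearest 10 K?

5250 K

M_in = 10⁶/9055 = 110.44 mireds.
M_out = 110.44 + (+80) = 190.44 mireds.
T_out = 10⁶/190.44 = 5251.1 K → 5250 K.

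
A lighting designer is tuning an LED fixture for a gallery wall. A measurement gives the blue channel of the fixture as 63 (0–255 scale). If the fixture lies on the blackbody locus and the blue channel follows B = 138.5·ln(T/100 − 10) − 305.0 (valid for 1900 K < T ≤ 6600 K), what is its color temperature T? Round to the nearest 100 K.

ln(t − 10) = (63 + 305.0) / 138.5 = 2.6570.
t − 10 = e^2.6570 = 14.254, so t = 24.254.
T = 100·t = 2425 K → 2400 K to the nearest 100 K.

2400 K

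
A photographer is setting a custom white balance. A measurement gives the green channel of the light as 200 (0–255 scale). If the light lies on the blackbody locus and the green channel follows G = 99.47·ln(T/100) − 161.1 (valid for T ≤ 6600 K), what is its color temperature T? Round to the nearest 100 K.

ln t = (200 + 161.1) / 99.47 = 3.6302.
t = e^3.6302 = 37.722.
T = 100·t = 3772 K → 3800 K to the nearest 100 K.

3800 K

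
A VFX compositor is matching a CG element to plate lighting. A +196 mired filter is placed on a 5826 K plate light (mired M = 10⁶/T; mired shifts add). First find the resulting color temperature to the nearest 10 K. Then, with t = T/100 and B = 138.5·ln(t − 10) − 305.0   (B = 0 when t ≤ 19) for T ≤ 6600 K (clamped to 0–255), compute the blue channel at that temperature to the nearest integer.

M_in = 10⁶/5826 = 171.64; M_out = 171.64 + (+196) = 367.64.
T_out = 10⁶/367.64 = 2720.0 K → 2720 K; t = 27.2.
B = 138.5·ln(27.2 − 10) − 305.0 = 138.5·ln 17.2 − 305.0 = 138.5·2.8449 − 305.0 = 89.020.
Rounded: 89.

89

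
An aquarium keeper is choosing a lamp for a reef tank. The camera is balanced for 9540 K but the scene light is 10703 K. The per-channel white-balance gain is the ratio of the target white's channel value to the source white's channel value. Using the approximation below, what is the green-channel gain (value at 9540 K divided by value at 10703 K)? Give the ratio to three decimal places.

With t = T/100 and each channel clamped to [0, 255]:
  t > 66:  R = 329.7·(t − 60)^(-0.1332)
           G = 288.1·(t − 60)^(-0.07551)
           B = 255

At 10703 K (t = 107.03):
  G = 288.1·(107.03 − 60)^(-0.07551) = 288.1·47.03^(-0.07551) = 288.1·0.74769 = 215.408.
At 9540 K (t = 95.4):
  G = 288.1·(95.4 − 60)^(-0.07551) = 288.1·35.4^(-0.07551) = 288.1·0.76390 = 220.079.
Gain = 220.079 / 215.408 = 1.0217 → 1.022.

1.022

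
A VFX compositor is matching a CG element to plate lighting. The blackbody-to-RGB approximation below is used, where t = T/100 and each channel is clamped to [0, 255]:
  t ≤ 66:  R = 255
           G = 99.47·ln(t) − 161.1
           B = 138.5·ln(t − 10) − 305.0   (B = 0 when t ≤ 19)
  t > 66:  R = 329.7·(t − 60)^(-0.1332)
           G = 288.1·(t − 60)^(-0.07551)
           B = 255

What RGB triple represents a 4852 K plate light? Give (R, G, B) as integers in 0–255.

(255, 225, 201)

t = 4852/100 = 48.52; the t ≤ 66 branch applies.
R = 255 by definition for t ≤ 66.
G = 99.47·ln 48.52 − 161.1 = 99.47·3.8820 − 161.1 = 225.040.
B = 138.5·ln(48.52 − 10) − 305.0 = 138.5·ln 38.52 − 305.0 = 138.5·3.6512 − 305.0 = 200.688.
Rounded: (255, 225, 201).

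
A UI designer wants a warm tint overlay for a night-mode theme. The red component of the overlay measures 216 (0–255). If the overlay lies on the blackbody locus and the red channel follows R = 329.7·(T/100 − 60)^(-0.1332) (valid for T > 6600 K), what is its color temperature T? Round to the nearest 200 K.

8400 K

(t − 60)^(-0.1332) = 216/329.7 = 0.65514.
t − 60 = 0.65514^(1/-0.1332) = 0.65514^(-7.508) = 23.926, so t = 83.926.
T = 100·t = 8393 K → 8400 K to the nearest 200 K.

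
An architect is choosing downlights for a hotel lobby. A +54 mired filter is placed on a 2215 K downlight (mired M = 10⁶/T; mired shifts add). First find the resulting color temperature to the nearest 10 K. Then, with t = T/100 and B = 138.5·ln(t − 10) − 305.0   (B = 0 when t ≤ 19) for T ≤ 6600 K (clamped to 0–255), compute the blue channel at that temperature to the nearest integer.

11

M_in = 10⁶/2215 = 451.47; M_out = 451.47 + (+54) = 505.47.
T_out = 10⁶/505.47 = 1978.4 K → 1980 K; t = 19.8.
B = 138.5·ln(19.8 − 10) − 305.0 = 138.5·ln 9.8 − 305.0 = 138.5·2.2824 − 305.0 = 11.110.
Rounded: 11.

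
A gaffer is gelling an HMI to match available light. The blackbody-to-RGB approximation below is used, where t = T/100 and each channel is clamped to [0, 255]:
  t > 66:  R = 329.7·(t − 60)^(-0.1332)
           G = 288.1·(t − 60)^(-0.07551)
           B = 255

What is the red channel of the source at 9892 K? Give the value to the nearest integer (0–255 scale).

202

t = 9892/100 = 98.92; the t > 66 branch applies.
R = 329.7·(98.92 − 60)^(-0.1332) = 329.7·38.92^(-0.1332) = 329.7·0.61403 = 202.445.
Rounded: 202.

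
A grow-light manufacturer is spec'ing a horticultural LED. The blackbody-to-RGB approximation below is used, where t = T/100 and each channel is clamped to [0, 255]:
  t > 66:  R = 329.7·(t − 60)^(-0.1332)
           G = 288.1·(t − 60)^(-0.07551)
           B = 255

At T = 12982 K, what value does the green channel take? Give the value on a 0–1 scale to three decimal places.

t = 12982/100 = 129.82; the t > 66 branch applies.
G = 288.1·(129.82 − 60)^(-0.07551) = 288.1·69.82^(-0.07551) = 288.1·0.72571 = 209.076.
On a 0–1 scale: 209.076/255 = 0.8199 → 0.820.

0.820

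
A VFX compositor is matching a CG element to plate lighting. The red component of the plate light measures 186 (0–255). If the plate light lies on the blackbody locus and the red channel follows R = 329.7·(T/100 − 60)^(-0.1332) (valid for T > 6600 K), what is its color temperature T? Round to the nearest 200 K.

13400 K

(t − 60)^(-0.1332) = 186/329.7 = 0.56415.
t − 60 = 0.56415^(1/-0.1332) = 0.56415^(-7.508) = 73.521, so t = 133.521.
T = 100·t = 13352 K → 13400 K to the nearest 200 K.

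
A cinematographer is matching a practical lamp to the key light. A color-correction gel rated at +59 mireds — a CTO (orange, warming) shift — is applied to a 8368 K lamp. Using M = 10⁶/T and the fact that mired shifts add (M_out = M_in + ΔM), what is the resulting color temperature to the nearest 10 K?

5600 K

M_in = 10⁶/8368 = 119.50 mireds.
M_out = 119.50 + (+59) = 178.50 mireds.
T_out = 10⁶/178.50 = 5602.2 K → 5600 K.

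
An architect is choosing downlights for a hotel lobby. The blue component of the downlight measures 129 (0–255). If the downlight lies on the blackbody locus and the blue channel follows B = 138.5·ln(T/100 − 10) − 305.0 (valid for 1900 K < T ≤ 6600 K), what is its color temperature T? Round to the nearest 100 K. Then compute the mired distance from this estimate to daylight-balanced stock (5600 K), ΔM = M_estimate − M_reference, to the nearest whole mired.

+124 mireds

ln(t − 10) = (129 + 305.0) / 138.5 = 3.1336.
t − 10 = e^3.1336 = 22.956, so t = 32.956.
T = 100·t = 3296 K → 3300 K to the nearest 100 K.
M_estimate = 10⁶/3300 = 303.03; M_reference = 10⁶/5600 = 178.57.
ΔM = 303.03 − 178.57 = 124.46 → +124 mireds.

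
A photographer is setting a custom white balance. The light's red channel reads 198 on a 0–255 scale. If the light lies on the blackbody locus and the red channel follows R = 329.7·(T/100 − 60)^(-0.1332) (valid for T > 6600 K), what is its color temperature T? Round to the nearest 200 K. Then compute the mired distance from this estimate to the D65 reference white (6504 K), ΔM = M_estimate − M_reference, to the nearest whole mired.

-59 mireds

(t − 60)^(-0.1332) = 198/329.7 = 0.60055.
t − 60 = 0.60055^(1/-0.1332) = 0.60055^(-7.508) = 45.980, so t = 105.980.
T = 100·t = 10598 K → 10600 K to the nearest 200 K.
M_estimate = 10⁶/10600 = 94.34; M_reference = 10⁶/6504 = 153.75.
ΔM = 94.34 − 153.75 = -59.41 → -59 mireds.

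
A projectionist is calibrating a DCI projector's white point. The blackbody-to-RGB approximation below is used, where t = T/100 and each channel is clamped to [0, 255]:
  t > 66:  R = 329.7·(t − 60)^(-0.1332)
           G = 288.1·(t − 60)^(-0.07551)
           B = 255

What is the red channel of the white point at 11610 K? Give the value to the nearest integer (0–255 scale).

193

t = 11610/100 = 116.1; the t > 66 branch applies.
R = 329.7·(116.1 − 60)^(-0.1332) = 329.7·56.1^(-0.1332) = 329.7·0.58484 = 192.822.
Rounded: 193.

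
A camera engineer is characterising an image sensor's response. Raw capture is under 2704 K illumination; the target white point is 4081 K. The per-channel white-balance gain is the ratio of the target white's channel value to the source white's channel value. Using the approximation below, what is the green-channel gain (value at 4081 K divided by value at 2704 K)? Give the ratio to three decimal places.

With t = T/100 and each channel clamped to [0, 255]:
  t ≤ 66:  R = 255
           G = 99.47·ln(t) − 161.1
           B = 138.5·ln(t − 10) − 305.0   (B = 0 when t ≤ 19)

At 2704 K (t = 27.04):
  G = 99.47·ln 27.04 − 161.1 = 99.47·3.2973 − 161.1 = 166.884.
At 4081 K (t = 40.81):
  G = 99.47·ln 40.81 − 161.1 = 99.47·3.7089 − 161.1 = 207.827.
Gain = 207.827 / 166.884 = 1.2453 → 1.245.

1.245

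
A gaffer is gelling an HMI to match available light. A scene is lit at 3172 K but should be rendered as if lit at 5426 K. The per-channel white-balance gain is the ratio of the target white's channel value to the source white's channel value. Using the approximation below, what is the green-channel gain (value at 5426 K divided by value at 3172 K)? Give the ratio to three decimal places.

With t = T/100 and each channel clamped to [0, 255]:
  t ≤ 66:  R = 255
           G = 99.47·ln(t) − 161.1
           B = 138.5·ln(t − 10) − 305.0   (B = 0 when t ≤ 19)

At 3172 K (t = 31.72):
  G = 99.47·ln 31.72 − 161.1 = 99.47·3.4569 − 161.1 = 182.763.
At 5426 K (t = 54.26):
  G = 99.47·ln 54.26 − 161.1 = 99.47·3.9938 − 161.1 = 236.162.
Gain = 236.162 / 182.763 = 1.2922 → 1.292.

1.292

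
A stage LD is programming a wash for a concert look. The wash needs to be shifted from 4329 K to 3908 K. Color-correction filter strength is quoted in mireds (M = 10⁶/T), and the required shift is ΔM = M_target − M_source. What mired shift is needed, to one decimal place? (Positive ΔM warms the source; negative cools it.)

+24.9 mireds

M_source = 10⁶/4329 = 231.000; M_target = 10⁶/3908 = 255.885.
ΔM = 255.885 − 231.000 = 24.885 → +24.9 mireds, a warming shift.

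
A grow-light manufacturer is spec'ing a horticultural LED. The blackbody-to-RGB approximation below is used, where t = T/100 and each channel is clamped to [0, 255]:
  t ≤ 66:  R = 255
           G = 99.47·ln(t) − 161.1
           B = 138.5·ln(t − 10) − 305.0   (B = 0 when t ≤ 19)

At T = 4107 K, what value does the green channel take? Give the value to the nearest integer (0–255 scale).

t = 4107/100 = 41.07; the t ≤ 66 branch applies.
G = 99.47·ln 41.07 − 161.1 = 99.47·3.7153 − 161.1 = 208.459.
Rounded: 208.

208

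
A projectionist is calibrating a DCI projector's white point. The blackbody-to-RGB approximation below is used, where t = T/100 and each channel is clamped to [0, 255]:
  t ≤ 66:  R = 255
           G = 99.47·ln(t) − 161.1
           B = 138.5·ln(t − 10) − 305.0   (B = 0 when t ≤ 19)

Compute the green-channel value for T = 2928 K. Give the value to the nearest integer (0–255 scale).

t = 2928/100 = 29.28; the t ≤ 66 branch applies.
G = 99.47·ln 29.28 − 161.1 = 99.47·3.3769 − 161.1 = 174.801.
Rounded: 175.

175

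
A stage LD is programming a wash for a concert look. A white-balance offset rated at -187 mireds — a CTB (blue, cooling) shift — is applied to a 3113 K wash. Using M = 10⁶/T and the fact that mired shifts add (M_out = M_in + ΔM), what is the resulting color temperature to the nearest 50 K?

M_in = 10⁶/3113 = 321.23 mireds.
M_out = 321.23 + (-187) = 134.23 mireds.
T_out = 10⁶/134.23 = 7449.7 K → 7450 K.

7450 K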